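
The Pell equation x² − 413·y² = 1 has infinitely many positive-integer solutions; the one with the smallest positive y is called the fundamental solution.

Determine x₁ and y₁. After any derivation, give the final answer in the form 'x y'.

d=413: √d = [20; 3,9,1,4,1,9,3,40] (ℓ=8, even), read p_7/q_7
i=0: a=20 ⇒ p=20, q=1
…
i=2: a=9 ⇒ p=569, q=28
…
i=5: a=1 ⇒ p=3719, q=183
i=6: a=9 ⇒ p=36560, q=1799
i=7: a=3 ⇒ p=113399, q=5580
fundamental: x₁=113399, y₁=5580  (since 12859333201 − 413·31136400 = 1)

113399 5580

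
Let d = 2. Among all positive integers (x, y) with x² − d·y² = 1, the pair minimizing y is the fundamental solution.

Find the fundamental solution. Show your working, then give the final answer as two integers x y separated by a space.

3 2

d=2: √d = [1; 2] (ℓ=1, odd), read p_1/q_1
i=0: a=1 ⇒ p=1, q=1
i=1: a=2 ⇒ p=3, q=2
fundamental: x₁=3, y₁=2  (since 9 − 2·4 = 1)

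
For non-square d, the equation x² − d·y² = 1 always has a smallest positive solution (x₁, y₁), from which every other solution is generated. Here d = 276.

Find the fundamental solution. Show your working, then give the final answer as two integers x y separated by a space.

7775 468

√276 → a₀=16, period (1,1,1,1,2,2,2,1,1,1,1,32); ℓ=12 even so k=11
a_0=16:  p_0=16·1+0=16,  q_0=16·0+1=1
a_1=1:  p_1=1·16+1=17,  q_1=1·1+0=1
a_2=1:  p_2=1·17+16=33,  q_2=1·1+1=2
…
a_4=1:  p_4=1·50+33=83,  q_4=1·3+2=5
a_5=2:  p_5=2·83+50=216,  q_5=2·5+3=13
…
a_7=2:  p_7=2·515+216=1246,  q_7=2·31+13=75
a_8=1:  p_8=1·1246+515=1761,  q_8=1·75+31=106
…
a_10=1:  p_10=1·3007+1761=4768,  q_10=1·181+106=287
a_11=1:  p_11=1·4768+3007=7775,  q_11=1·287+181=468
→ (7775, 468).  Check: 7775²=60450625, 276·468²=60450624, difference 1.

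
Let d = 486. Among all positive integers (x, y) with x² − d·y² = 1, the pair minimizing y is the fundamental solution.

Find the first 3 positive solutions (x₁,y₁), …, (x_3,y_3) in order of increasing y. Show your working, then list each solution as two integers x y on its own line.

485 22
470449 21340
456335045 20699778

√486 → a₀=22, period (22,44); ℓ=2 even so k=1
a_0=22:  p_0=22·1+0=22,  q_0=22·0+1=1
a_1=22:  p_1=22·22+1=485,  q_1=22·1+0=22
fundamental: x₁=485, y₁=22  (since 235225 − 486·484 = 1)
n=2: (485,22)∘(485,22) = (485·485+486·22·22, 485·22+22·485) = (470449,21340)
n=3: (470449,21340)∘(485,22) = (485·470449+486·22·21340, 485·21340+22·470449) = (456335045,20699778)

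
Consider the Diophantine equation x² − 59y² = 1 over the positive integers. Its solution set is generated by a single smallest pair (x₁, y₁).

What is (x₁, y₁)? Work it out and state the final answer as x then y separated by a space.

530 69

√59 = [7; 1,2,7,2,1,14, …], period ℓ=6 (even) → k=5
i=0: a=7 ⇒ p=7, q=1
i=1: a=1 ⇒ p=8, q=1
i=2: a=2 ⇒ p=23, q=3
…
i=4: a=2 ⇒ p=361, q=47
i=5: a=1 ⇒ p=530, q=69
(x₁, y₁) = (530, 69);  530² − 59·69² = 1 ✓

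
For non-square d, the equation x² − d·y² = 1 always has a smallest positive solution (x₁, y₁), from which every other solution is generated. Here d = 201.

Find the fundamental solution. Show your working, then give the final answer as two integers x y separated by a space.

√201 = [14; 5,1,1,1,2,…,1,5,28, …], period ℓ=14 (even) → k=13
a_0=14:  p_0=14·1+0=14,  q_0=14·0+1=1
a_1=5:  p_1=5·14+1=71,  q_1=5·1+0=5
a_2=1:  p_2=1·71+14=85,  q_2=1·5+1=6
…
a_4=1:  p_4=1·156+85=241,  q_4=1·11+6=17
a_5=2:  p_5=2·241+156=638,  q_5=2·17+11=45
…
a_7=8:  p_7=8·879+638=7670,  q_7=8·62+45=541
a_8=1:  p_8=1·7670+879=8549,  q_8=1·541+62=603
…
a_12=1:  p_12=1·58085+33317=91402,  q_12=1·4097+2350=6447
a_13=5:  p_13=5·91402+58085=515095,  q_13=5·6447+4097=36332
→ (515095, 36332).  Check: 515095²=265322859025, 201·36332²=265322859024, difference 1.

515095 36332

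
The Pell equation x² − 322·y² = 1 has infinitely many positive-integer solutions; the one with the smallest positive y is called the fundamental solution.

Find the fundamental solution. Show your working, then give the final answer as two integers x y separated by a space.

323 18

√322 = [17; 1,16,1,34, …], period ℓ=4 (even) → k=3
step 0: (17, 1)  from 17·(1,0) + (0,1)
…
step 2: (305, 17)  from 16·(18,1) + (17,1)
step 3: (323, 18)  from 1·(305,17) + (18,1)
→ (323, 18).  Check: 323²=104329, 322·18²=104328, difference 1.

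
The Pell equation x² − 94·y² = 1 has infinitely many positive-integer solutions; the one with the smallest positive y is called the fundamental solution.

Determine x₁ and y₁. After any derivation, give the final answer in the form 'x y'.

2143295 221064

[9; 1,2,3,1,1,…,2,1,18] for √94; ℓ=16 ⇒ convergent index 15
i=0: a=9 ⇒ p=9, q=1
i=1: a=1 ⇒ p=10, q=1
i=2: a=2 ⇒ p=29, q=3
…
i=4: a=1 ⇒ p=126, q=13
i=5: a=1 ⇒ p=223, q=23
…
i=7: a=1 ⇒ p=1464, q=151
i=8: a=8 ⇒ p=12953, q=1336
…
i=12: a=1 ⇒ p=184493, q=19029
i=13: a=3 ⇒ p=652934, q=67345
i=14: a=2 ⇒ p=1490361, q=153719
i=15: a=1 ⇒ p=2143295, q=221064
(x₁, y₁) = (2143295, 221064);  2143295² − 94·221064² = 1 ✓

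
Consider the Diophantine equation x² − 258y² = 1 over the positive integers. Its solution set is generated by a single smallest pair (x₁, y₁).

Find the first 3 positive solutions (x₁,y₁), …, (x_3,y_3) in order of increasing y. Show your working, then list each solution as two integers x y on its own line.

257 16
132097 8224
67897601 4227120

√258 → a₀=16, period (16,32); ℓ=2 even so k=1
i=0: a=16 ⇒ p=16, q=1
i=1: a=16 ⇒ p=257, q=16
(x₁, y₁) = (257, 16);  257² − 258·16² = 1 ✓
(x_2, y_2) = (257·257 + 258·16·16, 257·16 + 16·257) = (132097, 8224)
(x_3, y_3) = (257·132097 + 258·16·8224, 257·8224 + 16·132097) = (67897601, 4227120)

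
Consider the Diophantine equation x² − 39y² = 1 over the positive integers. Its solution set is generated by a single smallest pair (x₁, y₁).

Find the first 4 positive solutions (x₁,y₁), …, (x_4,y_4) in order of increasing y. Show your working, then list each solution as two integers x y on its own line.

√39 → a₀=6, period (4,12); ℓ=2 even so k=1
a_0=6:  p_0=6·1+0=6,  q_0=6·0+1=1
a_1=4:  p_1=4·6+1=25,  q_1=4·1+0=4
fundamental: x₁=25, y₁=4  (since 625 − 39·16 = 1)
(x_2, y_2) = (25·25 + 39·4·4, 25·4 + 4·25) = (1249, 200)
(x_3, y_3) = (25·1249 + 39·4·200, 25·200 + 4·1249) = (62425, 9996)
(x_4, y_4) = (25·62425 + 39·4·9996, 25·9996 + 4·62425) = (3120001, 499600)

25 4
1249 200
62425 9996
3120001 499600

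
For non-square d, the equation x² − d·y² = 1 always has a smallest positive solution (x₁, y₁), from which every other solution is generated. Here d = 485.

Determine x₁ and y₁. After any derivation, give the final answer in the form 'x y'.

√485 → a₀=22, period (44); ℓ=1 odd so k=1
step 0: (22, 1)  from 22·(1,0) + (0,1)
step 1: (969, 44)  from 44·(22,1) + (1,0)
→ (969, 44).  Check: 969²=938961, 485·44²=938960, difference 1.

969 44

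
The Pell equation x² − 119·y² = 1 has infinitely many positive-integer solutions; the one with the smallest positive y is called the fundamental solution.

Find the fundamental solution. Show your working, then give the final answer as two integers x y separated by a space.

120 11

√119 = [10; 1,9,1,20, …], period ℓ=4 (even) → k=3
step 0: (10, 1)  from 10·(1,0) + (0,1)
step 1: (11, 1)  from 1·(10,1) + (1,0)
step 2: (109, 10)  from 9·(11,1) + (10,1)
step 3: (120, 11)  from 1·(109,10) + (11,1)
(x₁, y₁) = (120, 11);  120² − 119·11² = 1 ✓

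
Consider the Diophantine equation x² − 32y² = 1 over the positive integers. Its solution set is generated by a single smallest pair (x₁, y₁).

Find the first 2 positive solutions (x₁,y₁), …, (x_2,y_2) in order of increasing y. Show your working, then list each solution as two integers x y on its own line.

17 3
577 102

√32 → a₀=5, period (1,1,1,10); ℓ=4 even so k=3
i=0: a=5 ⇒ p=5, q=1
i=1: a=1 ⇒ p=6, q=1
i=2: a=1 ⇒ p=11, q=2
i=3: a=1 ⇒ p=17, q=3
→ (17, 3).  Check: 17²=289, 32·3²=288, difference 1.
(x_2, y_2) = (17·17 + 32·3·3, 17·3 + 3·17) = (577, 102)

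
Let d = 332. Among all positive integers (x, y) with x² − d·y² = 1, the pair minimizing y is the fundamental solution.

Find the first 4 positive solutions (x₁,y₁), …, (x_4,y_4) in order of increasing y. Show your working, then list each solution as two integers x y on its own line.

√332 = [18; 4,1,1,8,1,1,4,36, …], period ℓ=8 (even) → k=7
k=0  a_k=18  p_k/q_k = 18/1
k=1  a_k=4  p_k/q_k = 73/4
k=2  a_k=1  p_k/q_k = 91/5
k=3  a_k=1  p_k/q_k = 164/9
k=4  a_k=8  p_k/q_k = 1403/77
…
k=6  a_k=1  p_k/q_k = 2970/163
k=7  a_k=4  p_k/q_k = 13447/738
(x₁, y₁) = (13447, 738);  13447² − 332·738² = 1 ✓
n=2: (13447,738)∘(13447,738) = (13447·13447+332·738·738, 13447·738+738·13447) = (361643617,19847772)
n=3: (361643617,19847772)∘(13447,738) = (13447·361643617+332·738·19847772, 13447·19847772+738·361643617) = (9726043422151,533785979430)
n=4: (9726043422151,533785979430)∘(13447,738) = (13447·9726043422151+332·738·533785979430, 13447·533785979430+738·9726043422151) = (261572211433685377,14355640110942648)

13447 738
361643617 19847772
9726043422151 533785979430
261572211433685377 14355640110942648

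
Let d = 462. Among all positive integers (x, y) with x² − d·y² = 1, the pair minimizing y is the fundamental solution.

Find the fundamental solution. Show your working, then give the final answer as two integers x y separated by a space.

[21; 2,42] for √462; ℓ=2 ⇒ convergent index 1
k=0  a_k=21  p_k/q_k = 21/1
k=1  a_k=2  p_k/q_k = 43/2
fundamental: x₁=43, y₁=2  (since 1849 − 462·4 = 1)

43 2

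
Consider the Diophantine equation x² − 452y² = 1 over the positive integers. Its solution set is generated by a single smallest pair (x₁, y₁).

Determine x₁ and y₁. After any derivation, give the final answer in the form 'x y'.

[21; 3,1,5,3,10,3,5,1,3,42] for √452; ℓ=10 ⇒ convergent index 9
i=0: a=21 ⇒ p=21, q=1
i=1: a=3 ⇒ p=64, q=3
…
i=4: a=3 ⇒ p=1552, q=73
…
i=8: a=1 ⇒ p=313483, q=14745
i=9: a=3 ⇒ p=1204353, q=56648
→ (1204353, 56648).  Check: 1204353²=1450466148609, 452·56648²=1450466148608, difference 1.

1204353 56648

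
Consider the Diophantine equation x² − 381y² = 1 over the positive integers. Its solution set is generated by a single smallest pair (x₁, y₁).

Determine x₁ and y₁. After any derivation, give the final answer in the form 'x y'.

d=381: √d = [19; 1,1,12,1,1,38] (ℓ=6, even), read p_5/q_5
k=0  a_k=19  p_k/q_k = 19/1
k=1  a_k=1  p_k/q_k = 20/1
…
k=4  a_k=1  p_k/q_k = 527/27
k=5  a_k=1  p_k/q_k = 1015/52
→ (1015, 52).  Check: 1015²=1030225, 381·52²=1030224, difference 1.

1015 52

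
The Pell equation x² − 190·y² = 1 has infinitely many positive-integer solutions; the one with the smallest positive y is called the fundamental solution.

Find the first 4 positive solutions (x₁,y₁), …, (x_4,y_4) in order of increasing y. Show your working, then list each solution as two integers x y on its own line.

[13; 1,3,1,1,1,…,3,1,26] for √190; ℓ=14 ⇒ convergent index 13
step 0: (13, 1)  from 13·(1,0) + (0,1)
step 1: (14, 1)  from 1·(13,1) + (1,0)
step 2: (55, 4)  from 3·(14,1) + (13,1)
…
step 6: (510, 37)  from 2·(193,14) + (124,9)
step 7: (1213, 88)  from 2·(510,37) + (193,14)
…
step 9: (4149, 301)  from 1·(2936,213) + (1213,88)
step 10: (7085, 514)  from 1·(4149,301) + (2936,213)
step 11: (11234, 815)  from 1·(7085,514) + (4149,301)
step 12: (40787, 2959)  from 3·(11234,815) + (7085,514)
step 13: (52021, 3774)  from 1·(40787,2959) + (11234,815)
fundamental: x₁=52021, y₁=3774  (since 2706184441 − 190·14243076 = 1)
n=2: (52021,3774)∘(52021,3774) = (52021·52021+190·3774·3774, 52021·3774+3774·52021) = (5412368881,392654508)
n=3: (5412368881,392654508)∘(52021,3774) = (52021·5412368881+190·3774·392654508, 52021·392654508+3774·5412368881) = (563113683064981,40852560317562)
n=4: (563113683064981,40852560317562)∘(52021,3774) = (52021·563113683064981+190·3774·40852560317562, 52021·40852560317562+3774·563113683064981) = (58587473808034384321,4250382080167131096)

52021 3774
5412368881 392654508
563113683064981 40852560317562
58587473808034384321 4250382080167131096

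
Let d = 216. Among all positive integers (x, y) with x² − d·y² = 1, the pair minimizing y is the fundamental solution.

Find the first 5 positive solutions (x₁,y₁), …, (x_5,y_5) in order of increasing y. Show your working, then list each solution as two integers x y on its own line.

√216 → a₀=14, period (1,2,3,2,1,28); ℓ=6 even so k=5
i=0: a=14 ⇒ p=14, q=1
…
i=2: a=2 ⇒ p=44, q=3
i=3: a=3 ⇒ p=147, q=10
i=4: a=2 ⇒ p=338, q=23
i=5: a=1 ⇒ p=485, q=33
→ (485, 33).  Check: 485²=235225, 216·33²=235224, difference 1.
(x_2, y_2) = (485·485 + 216·33·33, 485·33 + 33·485) = (470449, 32010)
(x_3, y_3) = (485·470449 + 216·33·32010, 485·32010 + 33·470449) = (456335045, 31049667)
(x_4, y_4) = (485·456335045 + 216·33·31049667, 485·31049667 + 33·456335045) = (442644523201, 30118144980)
(x_5, y_5) = (485·442644523201 + 216·33·30118144980, 485·30118144980 + 33·442644523201) = (429364731169925, 29214569580933)

485 33
470449 32010
456335045 31049667
442644523201 30118144980
429364731169925 29214569580933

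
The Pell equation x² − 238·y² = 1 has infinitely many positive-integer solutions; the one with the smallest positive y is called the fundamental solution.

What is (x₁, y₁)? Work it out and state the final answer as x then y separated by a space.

d=238: √d = [15; 2,2,1,14,1,2,2,30] (ℓ=8, even), read p_7/q_7
step 0: (15, 1)  from 15·(1,0) + (0,1)
step 1: (31, 2)  from 2·(15,1) + (1,0)
step 2: (77, 5)  from 2·(31,2) + (15,1)
…
step 4: (1589, 103)  from 14·(108,7) + (77,5)
step 5: (1697, 110)  from 1·(1589,103) + (108,7)
step 6: (4983, 323)  from 2·(1697,110) + (1589,103)
step 7: (11663, 756)  from 2·(4983,323) + (1697,110)
fundamental: x₁=11663, y₁=756  (since 136025569 − 238·571536 = 1)

11663 756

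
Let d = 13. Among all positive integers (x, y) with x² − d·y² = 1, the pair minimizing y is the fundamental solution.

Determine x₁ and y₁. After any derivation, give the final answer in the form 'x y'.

649 180

d=13: √d = [3; 1,1,1,1,6] (ℓ=5, odd), read p_9/q_9
a_0=3:  p_0=3·1+0=3,  q_0=3·0+1=1
…
a_2=1:  p_2=1·4+3=7,  q_2=1·1+1=2
…
a_5=6:  p_5=6·18+11=119,  q_5=6·5+3=33
a_6=1:  p_6=1·119+18=137,  q_6=1·33+5=38
…
a_8=1:  p_8=1·256+137=393,  q_8=1·71+38=109
a_9=1:  p_9=1·393+256=649,  q_9=1·109+71=180
→ (649, 180).  Check: 649²=421201, 13·180²=421200, difference 1.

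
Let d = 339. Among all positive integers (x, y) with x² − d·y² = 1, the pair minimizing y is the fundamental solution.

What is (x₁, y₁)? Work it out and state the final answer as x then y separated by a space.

97970 5321

[18; 2,2,2,1,17,1,2,2,2,36] for √339; ℓ=10 ⇒ convergent index 9
k=0  a_k=18  p_k/q_k = 18/1
k=1  a_k=2  p_k/q_k = 37/2
k=2  a_k=2  p_k/q_k = 92/5
…
k=4  a_k=1  p_k/q_k = 313/17
…
k=6  a_k=1  p_k/q_k = 5855/318
k=7  a_k=2  p_k/q_k = 17252/937
k=8  a_k=2  p_k/q_k = 40359/2192
k=9  a_k=2  p_k/q_k = 97970/5321
fundamental: x₁=97970, y₁=5321  (since 9598120900 − 339·28313041 = 1)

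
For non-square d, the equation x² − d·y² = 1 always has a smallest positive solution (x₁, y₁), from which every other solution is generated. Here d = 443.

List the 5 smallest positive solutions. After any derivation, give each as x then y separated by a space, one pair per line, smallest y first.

442 21
390727 18564
345402226 16410555
305335177057 14506912056
269915951116162 12824093846949

[21; 21,42] for √443; ℓ=2 ⇒ convergent index 1
a_0=21:  p_0=21·1+0=21,  q_0=21·0+1=1
a_1=21:  p_1=21·21+1=442,  q_1=21·1+0=21
fundamental: x₁=442, y₁=21  (since 195364 − 443·441 = 1)
(x_2, y_2) = (442·442 + 443·21·21, 442·21 + 21·442) = (390727, 18564)
(x_3, y_3) = (442·390727 + 443·21·18564, 442·18564 + 21·390727) = (345402226, 16410555)
(x_4, y_4) = (442·345402226 + 443·21·16410555, 442·16410555 + 21·345402226) = (305335177057, 14506912056)
(x_5, y_5) = (442·305335177057 + 443·21·14506912056, 442·14506912056 + 21·305335177057) = (269915951116162, 12824093846949)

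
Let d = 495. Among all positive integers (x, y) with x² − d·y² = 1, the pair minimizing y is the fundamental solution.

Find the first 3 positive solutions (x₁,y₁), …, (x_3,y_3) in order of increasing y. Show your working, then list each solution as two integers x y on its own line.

√495 → a₀=22, period (4,44); ℓ=2 even so k=1
k=0  a_k=22  p_k/q_k = 22/1
k=1  a_k=4  p_k/q_k = 89/4
fundamental: x₁=89, y₁=4  (since 7921 − 495·16 = 1)
(89+4√495)^2 = 15841 + 712√495
(89+4√495)^3 = 2819609 + 126732√495

89 4
15841 712
2819609 126732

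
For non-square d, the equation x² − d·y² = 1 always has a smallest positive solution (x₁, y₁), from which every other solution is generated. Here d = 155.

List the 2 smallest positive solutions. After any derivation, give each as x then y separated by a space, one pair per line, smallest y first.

√155 → a₀=12, period (2,4,2,24); ℓ=4 even so k=3
k=0  a_k=12  p_k/q_k = 12/1
k=1  a_k=2  p_k/q_k = 25/2
k=2  a_k=4  p_k/q_k = 112/9
k=3  a_k=2  p_k/q_k = 249/20
(x₁, y₁) = (249, 20);  249² − 155·20² = 1 ✓
n=2: (249,20)∘(249,20) = (249·249+155·20·20, 249·20+20·249) = (124001,9960)

249 20
124001 9960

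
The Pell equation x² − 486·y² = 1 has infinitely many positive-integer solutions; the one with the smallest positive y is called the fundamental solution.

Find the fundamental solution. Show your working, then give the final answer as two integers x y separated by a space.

485 22

√486 → a₀=22, period (22,44); ℓ=2 even so k=1
k=0  a_k=22  p_k/q_k = 22/1
k=1  a_k=22  p_k/q_k = 485/22
fundamental: x₁=485, y₁=22  (since 235225 − 486·484 = 1)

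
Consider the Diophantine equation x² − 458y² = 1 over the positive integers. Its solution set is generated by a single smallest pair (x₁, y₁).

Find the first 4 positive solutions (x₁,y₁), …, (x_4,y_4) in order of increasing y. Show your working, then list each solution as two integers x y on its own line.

√458 → a₀=21, period (2,2,42); ℓ=3 odd so k=5
k=0  a_k=21  p_k/q_k = 21/1
k=1  a_k=2  p_k/q_k = 43/2
…
k=4  a_k=2  p_k/q_k = 9181/429
k=5  a_k=2  p_k/q_k = 22899/1070
(x₁, y₁) = (22899, 1070);  22899² − 458·1070² = 1 ✓
(22899+1070√458)^2 = 1048728401 + 49003860√458
(22899+1070√458)^3 = 48029663286099 + 2244278779210√458
(22899+1070√458)^4 = 2199662518128033601 + 102783479481255720√458

22899 1070
1048728401 49003860
48029663286099 2244278779210
2199662518128033601 102783479481255720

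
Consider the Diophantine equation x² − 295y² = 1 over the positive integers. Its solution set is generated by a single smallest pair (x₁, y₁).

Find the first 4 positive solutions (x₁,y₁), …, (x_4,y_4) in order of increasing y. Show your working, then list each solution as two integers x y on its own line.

√295 = [17; 5,1,2,3,2,6,2,3,2,1,5,34, …], period ℓ=12 (even) → k=11
i=0: a=17 ⇒ p=17, q=1
i=1: a=5 ⇒ p=86, q=5
…
i=3: a=2 ⇒ p=292, q=17
…
i=6: a=6 ⇒ p=14479, q=843
i=7: a=2 ⇒ p=31208, q=1817
i=8: a=3 ⇒ p=108103, q=6294
i=9: a=2 ⇒ p=247414, q=14405
i=10: a=1 ⇒ p=355517, q=20699
i=11: a=5 ⇒ p=2024999, q=117900
(x₁, y₁) = (2024999, 117900);  2024999² − 295·117900² = 1 ✓
k=2:  x_2 = 2024999·2024999+295·117900·117900 = 8201241900001,  y_2 = 2024999·117900+117900·2024999 = 477494764200
k=3:  x_3 = 2024999·8201241900001+295·117900·477494764200 = 33215013292518224999,  y_3 = 2024999·477494764200+117900·8201241900001 = 1933852840020353700
k=4:  x_4 = 2024999·33215013292518224999+295·117900·1933852840020353700 = 134520737404664024967600001,  y_4 = 2024999·1933852840020353700+117900·33215013292518224999 = 7832100134376274949528400

2024999 117900
8201241900001 477494764200
33215013292518224999 1933852840020353700
134520737404664024967600001 7832100134376274949528400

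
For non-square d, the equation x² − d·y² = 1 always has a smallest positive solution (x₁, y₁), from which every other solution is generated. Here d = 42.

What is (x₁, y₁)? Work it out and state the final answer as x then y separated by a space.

[6; 2,12] for √42; ℓ=2 ⇒ convergent index 1
i=0: a=6 ⇒ p=6, q=1
i=1: a=2 ⇒ p=13, q=2
→ (13, 2).  Check: 13²=169, 42·2²=168, difference 1.

13 2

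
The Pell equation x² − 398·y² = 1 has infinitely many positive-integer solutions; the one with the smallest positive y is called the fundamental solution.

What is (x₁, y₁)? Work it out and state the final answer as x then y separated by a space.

d=398: √d = [19; 1,18,1,38] (ℓ=4, even), read p_3/q_3
step 0: (19, 1)  from 19·(1,0) + (0,1)
…
step 2: (379, 19)  from 18·(20,1) + (19,1)
step 3: (399, 20)  from 1·(379,19) + (20,1)
fundamental: x₁=399, y₁=20  (since 159201 − 398·400 = 1)

399 20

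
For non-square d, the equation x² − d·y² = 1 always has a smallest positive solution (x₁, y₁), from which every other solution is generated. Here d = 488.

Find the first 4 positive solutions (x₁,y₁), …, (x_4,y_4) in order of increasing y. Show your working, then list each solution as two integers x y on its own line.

d=488: √d = [22; 11,44] (ℓ=2, even), read p_1/q_1
k=0  a_k=22  p_k/q_k = 22/1
k=1  a_k=11  p_k/q_k = 243/11
(x₁, y₁) = (243, 11);  243² − 488·11² = 1 ✓
n=2: (243,11)∘(243,11) = (243·243+488·11·11, 243·11+11·243) = (118097,5346)
n=3: (118097,5346)∘(243,11) = (243·118097+488·11·5346, 243·5346+11·118097) = (57394899,2598145)
n=4: (57394899,2598145)∘(243,11) = (243·57394899+488·11·2598145, 243·2598145+11·57394899) = (27893802817,1262693124)

243 11
118097 5346
57394899 2598145
27893802817 1262693124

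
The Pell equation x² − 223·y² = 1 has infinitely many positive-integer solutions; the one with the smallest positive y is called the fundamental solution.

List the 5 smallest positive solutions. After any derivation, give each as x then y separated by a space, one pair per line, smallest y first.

224 15
100351 6720
44957024 3010545
20140646401 1348717440
9022964630624 604222402575

[14; 1,13,1,28] for √223; ℓ=4 ⇒ convergent index 3
k=0  a_k=14  p_k/q_k = 14/1
k=1  a_k=1  p_k/q_k = 15/1
k=2  a_k=13  p_k/q_k = 209/14
k=3  a_k=1  p_k/q_k = 224/15
(x₁, y₁) = (224, 15);  224² − 223·15² = 1 ✓
n=2: (224,15)∘(224,15) = (224·224+223·15·15, 224·15+15·224) = (100351,6720)
n=3: (100351,6720)∘(224,15) = (224·100351+223·15·6720, 224·6720+15·100351) = (44957024,3010545)
n=4: (44957024,3010545)∘(224,15) = (224·44957024+223·15·3010545, 224·3010545+15·44957024) = (20140646401,1348717440)
n=5: (20140646401,1348717440)∘(224,15) = (224·20140646401+223·15·1348717440, 224·1348717440+15·20140646401) = (9022964630624,604222402575)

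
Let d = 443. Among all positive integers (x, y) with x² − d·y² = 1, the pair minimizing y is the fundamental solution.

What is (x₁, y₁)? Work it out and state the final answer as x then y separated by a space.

442 21

√443 → a₀=21, period (21,42); ℓ=2 even so k=1
a_0=21:  p_0=21·1+0=21,  q_0=21·0+1=1
a_1=21:  p_1=21·21+1=442,  q_1=21·1+0=21
(x₁, y₁) = (442, 21);  442² − 443·21² = 1 ✓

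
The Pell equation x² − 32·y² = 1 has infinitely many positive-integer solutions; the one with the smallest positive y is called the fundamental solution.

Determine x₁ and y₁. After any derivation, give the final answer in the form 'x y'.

17 3

√32 → a₀=5, period (1,1,1,10); ℓ=4 even so k=3
k=0  a_k=5  p_k/q_k = 5/1
k=1  a_k=1  p_k/q_k = 6/1
k=2  a_k=1  p_k/q_k = 11/2
k=3  a_k=1  p_k/q_k = 17/3
fundamental: x₁=17, y₁=3  (since 289 − 32·9 = 1)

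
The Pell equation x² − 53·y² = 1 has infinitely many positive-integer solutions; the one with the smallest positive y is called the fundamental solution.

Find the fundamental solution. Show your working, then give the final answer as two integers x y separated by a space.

√53 = [7; 3,1,1,3,14, …], period ℓ=5 (odd) → k=9
k=0  a_k=7  p_k/q_k = 7/1
k=1  a_k=3  p_k/q_k = 22/3
…
k=6  a_k=3  p_k/q_k = 7979/1096
…
k=8  a_k=1  p_k/q_k = 18557/2549
k=9  a_k=3  p_k/q_k = 66249/9100
→ (66249, 9100).  Check: 66249²=4388930001, 53·9100²=4388930000, difference 1.

66249 9100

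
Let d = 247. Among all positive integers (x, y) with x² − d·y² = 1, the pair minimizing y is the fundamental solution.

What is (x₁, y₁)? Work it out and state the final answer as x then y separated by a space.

85292 5427

[15; 1,2,1,1,9,1,9,1,1,2,1,30] for √247; ℓ=12 ⇒ convergent index 11
k=0  a_k=15  p_k/q_k = 15/1
k=1  a_k=1  p_k/q_k = 16/1
…
k=3  a_k=1  p_k/q_k = 63/4
…
k=5  a_k=9  p_k/q_k = 1053/67
k=6  a_k=1  p_k/q_k = 1163/74
…
k=8  a_k=1  p_k/q_k = 12683/807
k=9  a_k=1  p_k/q_k = 24203/1540
k=10  a_k=2  p_k/q_k = 61089/3887
k=11  a_k=1  p_k/q_k = 85292/5427
(x₁, y₁) = (85292, 5427);  85292² − 247·5427² = 1 ✓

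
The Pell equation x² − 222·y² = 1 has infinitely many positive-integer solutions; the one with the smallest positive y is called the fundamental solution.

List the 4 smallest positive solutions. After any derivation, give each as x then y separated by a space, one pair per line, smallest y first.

√222 = [14; 1,8,1,28, …], period ℓ=4 (even) → k=3
k=0  a_k=14  p_k/q_k = 14/1
…
k=2  a_k=8  p_k/q_k = 134/9
k=3  a_k=1  p_k/q_k = 149/10
fundamental: x₁=149, y₁=10  (since 22201 − 222·100 = 1)
n=2: (149,10)∘(149,10) = (149·149+222·10·10, 149·10+10·149) = (44401,2980)
n=3: (44401,2980)∘(149,10) = (149·44401+222·10·2980, 149·2980+10·44401) = (13231349,888030)
n=4: (13231349,888030)∘(149,10) = (149·13231349+222·10·888030, 149·888030+10·13231349) = (3942897601,264629960)

149 10
44401 2980
13231349 888030
3942897601 264629960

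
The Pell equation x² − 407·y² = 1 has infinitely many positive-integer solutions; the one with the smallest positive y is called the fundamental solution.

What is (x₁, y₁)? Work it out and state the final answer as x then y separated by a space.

2663 132

√407 = [20; 5,1,2,1,5,40, …], period ℓ=6 (even) → k=5
k=0  a_k=20  p_k/q_k = 20/1
…
k=4  a_k=1  p_k/q_k = 464/23
k=5  a_k=5  p_k/q_k = 2663/132
fundamental: x₁=2663, y₁=132  (since 7091569 − 407·17424 = 1)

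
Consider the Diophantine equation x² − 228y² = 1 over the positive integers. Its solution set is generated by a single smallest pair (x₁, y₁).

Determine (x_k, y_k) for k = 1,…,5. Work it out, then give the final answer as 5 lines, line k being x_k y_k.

151 10
45601 3020
13771351 912030
4158902401 275430040
1255974753751 83178960050

√228 = [15; 10,30, …], period ℓ=2 (even) → k=1
step 0: (15, 1)  from 15·(1,0) + (0,1)
step 1: (151, 10)  from 10·(15,1) + (1,0)
fundamental: x₁=151, y₁=10  (since 22801 − 228·100 = 1)
k=2:  x_2 = 151·151+228·10·10 = 45601,  y_2 = 151·10+10·151 = 3020
k=3:  x_3 = 151·45601+228·10·3020 = 13771351,  y_3 = 151·3020+10·45601 = 912030
k=4:  x_4 = 151·13771351+228·10·912030 = 4158902401,  y_4 = 151·912030+10·13771351 = 275430040
k=5:  x_5 = 151·4158902401+228·10·275430040 = 1255974753751,  y_5 = 151·275430040+10·4158902401 = 83178960050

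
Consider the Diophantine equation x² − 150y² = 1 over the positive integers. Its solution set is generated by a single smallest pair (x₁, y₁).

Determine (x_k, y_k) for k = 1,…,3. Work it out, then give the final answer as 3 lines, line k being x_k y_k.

d=150: √d = [12; 4,24] (ℓ=2, even), read p_1/q_1
a_0=12:  p_0=12·1+0=12,  q_0=12·0+1=1
a_1=4:  p_1=4·12+1=49,  q_1=4·1+0=4
fundamental: x₁=49, y₁=4  (since 2401 − 150·16 = 1)
k=2:  x_2 = 49·49+150·4·4 = 4801,  y_2 = 49·4+4·49 = 392
k=3:  x_3 = 49·4801+150·4·392 = 470449,  y_3 = 49·392+4·4801 = 38412

49 4
4801 392
470449 38412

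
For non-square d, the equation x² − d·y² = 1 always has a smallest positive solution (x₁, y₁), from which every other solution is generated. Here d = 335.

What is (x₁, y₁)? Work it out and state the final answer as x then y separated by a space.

√335 = [18; 3,3,3,36, …], period ℓ=4 (even) → k=3
step 0: (18, 1)  from 18·(1,0) + (0,1)
step 1: (55, 3)  from 3·(18,1) + (1,0)
step 2: (183, 10)  from 3·(55,3) + (18,1)
step 3: (604, 33)  from 3·(183,10) + (55,3)
fundamental: x₁=604, y₁=33  (since 364816 − 335·1089 = 1)

604 33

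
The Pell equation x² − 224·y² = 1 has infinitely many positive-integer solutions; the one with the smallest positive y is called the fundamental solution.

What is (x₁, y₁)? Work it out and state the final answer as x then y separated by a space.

d=224: √d = [14; 1,28] (ℓ=2, even), read p_1/q_1
step 0: (14, 1)  from 14·(1,0) + (0,1)
step 1: (15, 1)  from 1·(14,1) + (1,0)
fundamental: x₁=15, y₁=1  (since 225 − 224·1 = 1)

15 1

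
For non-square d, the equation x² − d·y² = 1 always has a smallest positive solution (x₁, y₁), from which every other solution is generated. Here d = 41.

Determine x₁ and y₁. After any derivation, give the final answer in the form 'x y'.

2049 320

[6; 2,2,12] for √41; ℓ=3 ⇒ convergent index 5
a_0=6:  p_0=6·1+0=6,  q_0=6·0+1=1
a_1=2:  p_1=2·6+1=13,  q_1=2·1+0=2
a_2=2:  p_2=2·13+6=32,  q_2=2·2+1=5
…
a_4=2:  p_4=2·397+32=826,  q_4=2·62+5=129
a_5=2:  p_5=2·826+397=2049,  q_5=2·129+62=320
→ (2049, 320).  Check: 2049²=4198401, 41·320²=4198400, difference 1.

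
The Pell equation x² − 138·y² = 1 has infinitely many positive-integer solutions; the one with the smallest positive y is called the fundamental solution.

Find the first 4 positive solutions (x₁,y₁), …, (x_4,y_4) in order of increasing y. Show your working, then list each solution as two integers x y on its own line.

47 4
4417 376
415151 35340
39019777 3321584

d=138: √d = [11; 1,2,1,22] (ℓ=4, even), read p_3/q_3
step 0: (11, 1)  from 11·(1,0) + (0,1)
…
step 2: (35, 3)  from 2·(12,1) + (11,1)
step 3: (47, 4)  from 1·(35,3) + (12,1)
→ (47, 4).  Check: 47²=2209, 138·4²=2208, difference 1.
n=2: (47,4)∘(47,4) = (47·47+138·4·4, 47·4+4·47) = (4417,376)
n=3: (4417,376)∘(47,4) = (47·4417+138·4·376, 47·376+4·4417) = (415151,35340)
n=4: (415151,35340)∘(47,4) = (47·415151+138·4·35340, 47·35340+4·415151) = (39019777,3321584)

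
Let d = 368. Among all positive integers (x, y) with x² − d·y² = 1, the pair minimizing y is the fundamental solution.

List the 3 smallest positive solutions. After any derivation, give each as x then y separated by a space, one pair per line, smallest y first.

1151 60
2649601 138120
6099380351 317952180

√368 = [19; 5,2,5,38, …], period ℓ=4 (even) → k=3
k=0  a_k=19  p_k/q_k = 19/1
…
k=2  a_k=2  p_k/q_k = 211/11
k=3  a_k=5  p_k/q_k = 1151/60
(x₁, y₁) = (1151, 60);  1151² − 368·60² = 1 ✓
k=2:  x_2 = 1151·1151+368·60·60 = 2649601,  y_2 = 1151·60+60·1151 = 138120
k=3:  x_3 = 1151·2649601+368·60·138120 = 6099380351,  y_3 = 1151·138120+60·2649601 = 317952180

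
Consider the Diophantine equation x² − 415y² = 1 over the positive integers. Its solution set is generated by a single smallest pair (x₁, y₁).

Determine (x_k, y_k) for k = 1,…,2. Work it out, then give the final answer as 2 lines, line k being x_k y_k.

√415 = [20; 2,1,2,4,6,…,1,2,40, …], period ℓ=16 (even) → k=15
k=0  a_k=20  p_k/q_k = 20/1
…
k=3  a_k=2  p_k/q_k = 163/8
k=4  a_k=4  p_k/q_k = 713/35
…
k=8  a_k=3  p_k/q_k = 33939/1666
…
k=10  a_k=1  p_k/q_k = 77473/3803
k=11  a_k=6  p_k/q_k = 508372/24955
…
k=13  a_k=2  p_k/q_k = 4730294/232201
k=14  a_k=1  p_k/q_k = 6841255/335824
k=15  a_k=2  p_k/q_k = 18412804/903849
fundamental: x₁=18412804, y₁=903849  (since 339031351142416 − 415·816943014801 = 1)
(18412804+903849√415)^2 = 678062702284831 + 33284788965192√415

18412804 903849
678062702284831 33284788965192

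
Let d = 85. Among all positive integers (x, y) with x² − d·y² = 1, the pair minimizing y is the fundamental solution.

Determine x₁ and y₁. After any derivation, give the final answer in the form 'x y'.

√85 = [9; 4,1,1,4,18, …], period ℓ=5 (odd) → k=9
step 0: (9, 1)  from 9·(1,0) + (0,1)
step 1: (37, 4)  from 4·(9,1) + (1,0)
…
step 3: (83, 9)  from 1·(46,5) + (37,4)
…
step 5: (6887, 747)  from 18·(378,41) + (83,9)
step 6: (27926, 3029)  from 4·(6887,747) + (378,41)
step 7: (34813, 3776)  from 1·(27926,3029) + (6887,747)
step 8: (62739, 6805)  from 1·(34813,3776) + (27926,3029)
step 9: (285769, 30996)  from 4·(62739,6805) + (34813,3776)
fundamental: x₁=285769, y₁=30996  (since 81663921361 − 85·960752016 = 1)

285769 30996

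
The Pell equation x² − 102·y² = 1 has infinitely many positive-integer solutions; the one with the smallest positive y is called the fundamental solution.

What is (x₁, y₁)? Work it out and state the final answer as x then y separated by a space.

101 10

d=102: √d = [10; 10,20] (ℓ=2, even), read p_1/q_1
k=0  a_k=10  p_k/q_k = 10/1
k=1  a_k=10  p_k/q_k = 101/10
(x₁, y₁) = (101, 10);  101² − 102·10² = 1 ✓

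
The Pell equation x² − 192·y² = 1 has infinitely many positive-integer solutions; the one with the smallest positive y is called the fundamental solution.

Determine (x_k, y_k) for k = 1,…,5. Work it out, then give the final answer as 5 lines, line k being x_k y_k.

√192 = [13; 1,5,1,26, …], period ℓ=4 (even) → k=3
a_0=13:  p_0=13·1+0=13,  q_0=13·0+1=1
…
a_2=5:  p_2=5·14+13=83,  q_2=5·1+1=6
a_3=1:  p_3=1·83+14=97,  q_3=1·6+1=7
(x₁, y₁) = (97, 7);  97² − 192·7² = 1 ✓
(97+7√192)^2 = 18817 + 1358√192
(97+7√192)^3 = 3650401 + 263445√192
(97+7√192)^4 = 708158977 + 51106972√192
(97+7√192)^5 = 137379191137 + 9914489123√192

97 7
18817 1358
3650401 263445
708158977 51106972
137379191137 9914489123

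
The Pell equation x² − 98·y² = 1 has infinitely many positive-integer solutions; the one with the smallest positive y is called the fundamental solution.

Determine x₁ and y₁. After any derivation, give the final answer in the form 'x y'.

√98 → a₀=9, period (1,8,1,18); ℓ=4 even so k=3
a_0=9:  p_0=9·1+0=9,  q_0=9·0+1=1
a_1=1:  p_1=1·9+1=10,  q_1=1·1+0=1
a_2=8:  p_2=8·10+9=89,  q_2=8·1+1=9
a_3=1:  p_3=1·89+10=99,  q_3=1·9+1=10
(x₁, y₁) = (99, 10);  99² − 98·10² = 1 ✓

99 10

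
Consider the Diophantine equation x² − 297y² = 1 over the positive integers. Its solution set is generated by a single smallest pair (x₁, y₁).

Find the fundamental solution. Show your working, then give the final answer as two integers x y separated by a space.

48599 2820

√297 → a₀=17, period (4,3,1,1,2,1,1,3,4,34); ℓ=10 even so k=9
k=0  a_k=17  p_k/q_k = 17/1
k=1  a_k=4  p_k/q_k = 69/4
…
k=6  a_k=1  p_k/q_k = 1844/107
…
k=8  a_k=3  p_k/q_k = 11357/659
k=9  a_k=4  p_k/q_k = 48599/2820
fundamental: x₁=48599, y₁=2820  (since 2361862801 − 297·7952400 = 1)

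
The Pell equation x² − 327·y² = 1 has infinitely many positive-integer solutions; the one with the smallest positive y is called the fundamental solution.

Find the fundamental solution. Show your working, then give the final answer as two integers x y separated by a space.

[18; 12,36] for √327; ℓ=2 ⇒ convergent index 1
k=0  a_k=18  p_k/q_k = 18/1
k=1  a_k=12  p_k/q_k = 217/12
→ (217, 12).  Check: 217²=47089, 327·12²=47088, difference 1.

217 12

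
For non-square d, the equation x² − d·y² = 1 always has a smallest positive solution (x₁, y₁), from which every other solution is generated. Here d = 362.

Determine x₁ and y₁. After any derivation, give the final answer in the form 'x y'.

√362 → a₀=19, period (38); ℓ=1 odd so k=1
a_0=19:  p_0=19·1+0=19,  q_0=19·0+1=1
a_1=38:  p_1=38·19+1=723,  q_1=38·1+0=38
→ (723, 38).  Check: 723²=522729, 362·38²=522728, difference 1.

723 38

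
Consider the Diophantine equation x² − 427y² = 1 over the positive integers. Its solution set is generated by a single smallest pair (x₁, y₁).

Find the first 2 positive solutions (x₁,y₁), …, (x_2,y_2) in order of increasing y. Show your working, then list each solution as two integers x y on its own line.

√427 = [20; 1,1,1,40, …], period ℓ=4 (even) → k=3
i=0: a=20 ⇒ p=20, q=1
…
i=2: a=1 ⇒ p=41, q=2
i=3: a=1 ⇒ p=62, q=3
fundamental: x₁=62, y₁=3  (since 3844 − 427·9 = 1)
(62+3√427)^2 = 7687 + 372√427

62 3
7687 372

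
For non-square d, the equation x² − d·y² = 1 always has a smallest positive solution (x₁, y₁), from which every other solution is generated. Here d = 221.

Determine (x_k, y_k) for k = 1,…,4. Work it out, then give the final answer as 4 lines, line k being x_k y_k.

√221 → a₀=14, period (1,6,2,6,1,28); ℓ=6 even so k=5
step 0: (14, 1)  from 14·(1,0) + (0,1)
step 1: (15, 1)  from 1·(14,1) + (1,0)
step 2: (104, 7)  from 6·(15,1) + (14,1)
…
step 4: (1442, 97)  from 6·(223,15) + (104,7)
step 5: (1665, 112)  from 1·(1442,97) + (223,15)
fundamental: x₁=1665, y₁=112  (since 2772225 − 221·12544 = 1)
(1665+112√221)^2 = 5544449 + 372960√221
(1665+112√221)^3 = 18463013505 + 1241956688√221
(1665+112√221)^4 = 61481829427201 + 4135715398080√221

1665 112
5544449 372960
18463013505 1241956688
61481829427201 4135715398080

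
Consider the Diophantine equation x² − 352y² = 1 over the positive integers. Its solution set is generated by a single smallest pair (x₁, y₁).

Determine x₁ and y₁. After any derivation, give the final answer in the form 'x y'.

√352 = [18; 1,3,5,9,5,3,1,36, …], period ℓ=8 (even) → k=7
i=0: a=18 ⇒ p=18, q=1
…
i=2: a=3 ⇒ p=75, q=4
…
i=6: a=3 ⇒ p=59118, q=3151
i=7: a=1 ⇒ p=77617, q=4137
(x₁, y₁) = (77617, 4137);  77617² − 352·4137² = 1 ✓

77617 4137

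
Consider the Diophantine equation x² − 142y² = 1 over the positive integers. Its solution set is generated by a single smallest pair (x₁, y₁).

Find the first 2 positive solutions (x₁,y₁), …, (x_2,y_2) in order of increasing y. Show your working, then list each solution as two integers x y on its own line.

143 12
40897 3432

d=142: √d = [11; 1,10,1,22] (ℓ=4, even), read p_3/q_3
a_0=11:  p_0=11·1+0=11,  q_0=11·0+1=1
a_1=1:  p_1=1·11+1=12,  q_1=1·1+0=1
a_2=10:  p_2=10·12+11=131,  q_2=10·1+1=11
a_3=1:  p_3=1·131+12=143,  q_3=1·11+1=12
fundamental: x₁=143, y₁=12  (since 20449 − 142·144 = 1)
(x_2, y_2) = (143·143 + 142·12·12, 143·12 + 12·143) = (40897, 3432)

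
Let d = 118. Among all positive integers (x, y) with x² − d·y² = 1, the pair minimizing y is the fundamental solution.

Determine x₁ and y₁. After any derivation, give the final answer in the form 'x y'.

[10; 1,6,3,2,10,2,3,6,1,20] for √118; ℓ=10 ⇒ convergent index 9
step 0: (10, 1)  from 10·(1,0) + (0,1)
step 1: (11, 1)  from 1·(10,1) + (1,0)
…
step 3: (239, 22)  from 3·(76,7) + (11,1)
step 4: (554, 51)  from 2·(239,22) + (76,7)
step 5: (5779, 532)  from 10·(554,51) + (239,22)
step 6: (12112, 1115)  from 2·(5779,532) + (554,51)
step 7: (42115, 3877)  from 3·(12112,1115) + (5779,532)
step 8: (264802, 24377)  from 6·(42115,3877) + (12112,1115)
step 9: (306917, 28254)  from 1·(264802,24377) + (42115,3877)
(x₁, y₁) = (306917, 28254);  306917² − 118·28254² = 1 ✓

306917 28254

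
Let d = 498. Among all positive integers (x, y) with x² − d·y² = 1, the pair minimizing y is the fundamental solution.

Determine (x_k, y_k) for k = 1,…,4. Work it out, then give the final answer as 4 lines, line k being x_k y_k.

d=498: √d = [22; 3,6,22,6,3,44] (ℓ=6, even), read p_5/q_5
k=0  a_k=22  p_k/q_k = 22/1
k=1  a_k=3  p_k/q_k = 67/3
k=2  a_k=6  p_k/q_k = 424/19
k=3  a_k=22  p_k/q_k = 9395/421
k=4  a_k=6  p_k/q_k = 56794/2545
k=5  a_k=3  p_k/q_k = 179777/8056
(x₁, y₁) = (179777, 8056);  179777² − 498·8056² = 1 ✓
(x_2, y_2) = (179777·179777 + 498·8056·8056, 179777·8056 + 8056·179777) = (64639539457, 2896567024)
(x_3, y_3) = (179777·64639539457 + 498·8056·2896567024, 179777·2896567024 + 8056·64639539457) = (23241404969742401, 1041472259739240)
(x_4, y_4) = (179777·23241404969742401 + 498·8056·1041472259739240, 179777·1041472259739240 + 8056·23241404969742401) = (8356540122426119709697, 374465516875386131936)

179777 8056
64639539457 2896567024
23241404969742401 1041472259739240
8356540122426119709697 374465516875386131936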